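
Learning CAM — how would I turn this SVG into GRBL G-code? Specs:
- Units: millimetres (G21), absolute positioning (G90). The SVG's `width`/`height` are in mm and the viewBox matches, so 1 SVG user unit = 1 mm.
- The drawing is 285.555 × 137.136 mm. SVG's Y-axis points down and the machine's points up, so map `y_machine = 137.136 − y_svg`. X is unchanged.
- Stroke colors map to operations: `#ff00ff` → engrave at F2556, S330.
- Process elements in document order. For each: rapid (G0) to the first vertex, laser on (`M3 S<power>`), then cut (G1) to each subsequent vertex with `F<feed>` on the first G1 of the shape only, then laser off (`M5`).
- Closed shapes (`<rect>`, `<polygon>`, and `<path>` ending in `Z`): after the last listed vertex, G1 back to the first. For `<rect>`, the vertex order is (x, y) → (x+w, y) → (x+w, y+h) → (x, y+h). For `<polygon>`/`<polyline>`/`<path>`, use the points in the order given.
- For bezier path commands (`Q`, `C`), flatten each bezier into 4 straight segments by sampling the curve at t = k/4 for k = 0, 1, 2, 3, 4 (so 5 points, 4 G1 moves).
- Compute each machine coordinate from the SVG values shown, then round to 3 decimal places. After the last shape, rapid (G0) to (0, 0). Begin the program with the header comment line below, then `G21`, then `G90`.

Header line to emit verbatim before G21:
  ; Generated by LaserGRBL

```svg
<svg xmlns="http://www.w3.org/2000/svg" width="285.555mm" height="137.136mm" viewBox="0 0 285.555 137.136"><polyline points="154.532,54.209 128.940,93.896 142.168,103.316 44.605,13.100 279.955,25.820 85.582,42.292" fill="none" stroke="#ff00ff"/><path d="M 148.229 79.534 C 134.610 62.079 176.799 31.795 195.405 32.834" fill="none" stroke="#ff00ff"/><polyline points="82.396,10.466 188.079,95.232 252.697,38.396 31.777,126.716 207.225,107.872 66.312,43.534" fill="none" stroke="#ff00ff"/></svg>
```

viewBox `0 0 285.555 137.136` with mm width/height → 1 unit = 1 mm. Flip: y_m = 137.136 − y_svg.

**Shape 1** — `<polyline>` open polyline, stroke `#ff00ff` → engrave (S330, F2556). Machine vertices: (154.532,82.927) → (128.940,43.240) → (142.168,33.820) → (44.605,124.036) → (279.955,111.316) → (85.582,94.844). Open path.

**Shape 2** — `<path>` cubic bezier, stroke `#ff00ff` → engrave (S330, F2556). Control points (SVG): P0=(148.229,79.534), P1=(134.610,62.079), P2=(176.799,31.795), P3=(195.405,32.834); sampled at t=k/4. Machine vertices: (148.229,57.602) → (147.238,72.409) → (159.733,87.887) → (178.269,99.898) → (195.405,104.302). Open path.

**Shape 3** — `<polyline>` open polyline, stroke `#ff00ff` → engrave (S330, F2556). Machine vertices: (82.396,126.670) → (188.079,41.904) → (252.697,98.740) → (31.777,10.420) → (207.225,29.264) → (66.312,93.602). Open path.

; Generated by LaserGRBL
G21
G90
G0 X154.532 Y82.927
M3 S330
G1 X128.940 Y43.240 F2556
G1 X142.168 Y33.820
G1 X44.605 Y124.036
G1 X279.955 Y111.316
G1 X85.582 Y94.844
M5
G0 X148.229 Y57.602
M3 S330
G1 X147.238 Y72.409 F2556
G1 X159.733 Y87.887
G1 X178.269 Y99.898
G1 X195.405 Y104.302
M5
G0 X82.396 Y126.670
M3 S330
G1 X188.079 Y41.904 F2556
G1 X252.697 Y98.740
G1 X31.777 Y10.420
G1 X207.225 Y29.264
G1 X66.312 Y93.602
M5
G0 X0.000 Y0.000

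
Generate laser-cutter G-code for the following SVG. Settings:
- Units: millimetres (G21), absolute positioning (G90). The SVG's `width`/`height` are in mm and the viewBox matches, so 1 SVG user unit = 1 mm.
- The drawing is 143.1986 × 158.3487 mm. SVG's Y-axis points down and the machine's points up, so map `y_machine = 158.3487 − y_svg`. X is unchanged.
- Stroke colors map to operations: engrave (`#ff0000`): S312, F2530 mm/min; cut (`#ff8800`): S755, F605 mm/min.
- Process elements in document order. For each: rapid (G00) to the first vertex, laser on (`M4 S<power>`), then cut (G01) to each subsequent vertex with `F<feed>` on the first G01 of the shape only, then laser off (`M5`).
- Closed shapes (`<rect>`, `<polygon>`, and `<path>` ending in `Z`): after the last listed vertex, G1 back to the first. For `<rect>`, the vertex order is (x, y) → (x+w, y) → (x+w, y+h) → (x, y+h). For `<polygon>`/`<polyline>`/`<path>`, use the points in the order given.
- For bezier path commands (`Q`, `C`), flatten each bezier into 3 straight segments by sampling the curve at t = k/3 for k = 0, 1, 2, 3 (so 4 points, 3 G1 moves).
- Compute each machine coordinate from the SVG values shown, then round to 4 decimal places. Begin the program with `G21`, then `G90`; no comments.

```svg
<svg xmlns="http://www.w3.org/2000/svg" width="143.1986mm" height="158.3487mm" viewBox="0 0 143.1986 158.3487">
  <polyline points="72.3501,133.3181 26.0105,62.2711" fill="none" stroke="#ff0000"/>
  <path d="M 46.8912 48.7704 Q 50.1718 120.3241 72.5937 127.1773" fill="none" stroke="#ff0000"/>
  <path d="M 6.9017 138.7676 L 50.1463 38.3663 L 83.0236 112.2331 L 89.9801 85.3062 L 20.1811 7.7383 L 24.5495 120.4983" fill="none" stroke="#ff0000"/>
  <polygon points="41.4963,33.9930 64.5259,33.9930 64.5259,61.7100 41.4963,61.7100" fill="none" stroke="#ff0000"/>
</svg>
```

1 u = 1 mm; y_m = 158.3487 − y.

[1] `<polyline>` line segment, #ff0000→engrave S312 F2530: (72.3501,25.0306) → (26.0105,96.0776)

[2] `<path>` quadratic bezier, #ff0000→engrave S312 F2530: (46.8912,109.5783) → (51.2051,69.0648) → (59.7726,42.9291) → (72.5937,31.1714)

[3] `<path>` open polyline, #ff0000→engrave S312 F2530: (6.9017,19.5811) → (50.1463,119.9824) → (83.0236,46.1156) → (89.9801,73.0425) → (20.1811,150.6104) → (24.5495,37.8504)

[4] `<polygon>` rectangle, #ff0000→engrave S312 F2530: (41.4963,124.3557) → (64.5259,124.3557) → (64.5259,96.6387) → (41.4963,96.6387) → (41.4963,124.3557) (closed)

G21
G90
G00 X72.3501 Y25.0306
M4 S312
G01 X26.0105 Y96.0776 F2530
M5
G00 X46.8912 Y109.5783
M4 S312
G01 X51.2051 Y69.0648 F2530
G01 X59.7726 Y42.9291
G01 X72.5937 Y31.1714
M5
G00 X6.9017 Y19.5811
M4 S312
G01 X50.1463 Y119.9824 F2530
G01 X83.0236 Y46.1156
G01 X89.9801 Y73.0425
G01 X20.1811 Y150.6104
G01 X24.5495 Y37.8504
M5
G00 X41.4963 Y124.3557
M4 S312
G01 X64.5259 Y124.3557 F2530
G01 X64.5259 Y96.6387
G01 X41.4963 Y96.6387
G01 X41.4963 Y124.3557
M5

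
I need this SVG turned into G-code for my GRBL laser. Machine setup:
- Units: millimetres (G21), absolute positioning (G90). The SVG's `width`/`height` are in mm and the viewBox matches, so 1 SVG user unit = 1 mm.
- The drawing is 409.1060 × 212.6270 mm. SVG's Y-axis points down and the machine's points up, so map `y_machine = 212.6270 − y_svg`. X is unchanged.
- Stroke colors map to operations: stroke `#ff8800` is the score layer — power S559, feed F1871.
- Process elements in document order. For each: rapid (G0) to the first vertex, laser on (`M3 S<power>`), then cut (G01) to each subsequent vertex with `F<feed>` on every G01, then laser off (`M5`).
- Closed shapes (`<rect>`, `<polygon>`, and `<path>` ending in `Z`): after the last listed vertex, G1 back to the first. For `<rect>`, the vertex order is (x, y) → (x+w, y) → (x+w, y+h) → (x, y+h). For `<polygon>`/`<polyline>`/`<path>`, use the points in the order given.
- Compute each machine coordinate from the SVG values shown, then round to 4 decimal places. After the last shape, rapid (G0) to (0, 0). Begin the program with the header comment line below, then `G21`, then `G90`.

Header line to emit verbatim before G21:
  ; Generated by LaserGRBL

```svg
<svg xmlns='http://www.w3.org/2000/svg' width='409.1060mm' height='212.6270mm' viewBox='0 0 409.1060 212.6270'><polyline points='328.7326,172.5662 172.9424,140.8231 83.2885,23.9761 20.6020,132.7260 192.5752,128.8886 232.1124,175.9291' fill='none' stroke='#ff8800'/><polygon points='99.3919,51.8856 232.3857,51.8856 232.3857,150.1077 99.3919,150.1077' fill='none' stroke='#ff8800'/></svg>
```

; Generated by LaserGRBL
G21
G90
G0 X328.7326 Y40.0608
M3 S559
G01 X172.9424 Y71.8039 F1871
G01 X83.2885 Y188.6509 F1871
G01 X20.6020 Y79.9010 F1871
G01 X192.5752 Y83.7384 F1871
G01 X232.1124 Y36.6979 F1871
M5
G0 X99.3919 Y160.7414
M3 S559
G01 X232.3857 Y160.7414 F1871
G01 X232.3857 Y62.5193 F1871
G01 X99.3919 Y62.5193 F1871
G01 X99.3919 Y160.7414 F1871
M5
G0 X0.0000 Y0.0000

Since the viewBox matches the mm dimensions, user units are millimetres directly. The only transform is the Y-flip y_m = 212.6270 − y_svg.

Shape 1 is a open polyline drawn with `<polyline>`. Its stroke #ff8800 means score at S559, F1871. After flipping Y the toolpath is (328.7326,40.0608) → (172.9424,71.8039) → (83.2885,188.6509) → (20.6020,79.9010) → (192.5752,83.7384) → (232.1124,36.6979).

Shape 2 is a rectangle drawn with `<polygon>`. Its stroke #ff8800 means score at S559, F1871. After flipping Y the toolpath is (99.3919,160.7414) → (232.3857,160.7414) → (232.3857,62.5193) → (99.3919,62.5193) → (99.3919,160.7414), returning to the start.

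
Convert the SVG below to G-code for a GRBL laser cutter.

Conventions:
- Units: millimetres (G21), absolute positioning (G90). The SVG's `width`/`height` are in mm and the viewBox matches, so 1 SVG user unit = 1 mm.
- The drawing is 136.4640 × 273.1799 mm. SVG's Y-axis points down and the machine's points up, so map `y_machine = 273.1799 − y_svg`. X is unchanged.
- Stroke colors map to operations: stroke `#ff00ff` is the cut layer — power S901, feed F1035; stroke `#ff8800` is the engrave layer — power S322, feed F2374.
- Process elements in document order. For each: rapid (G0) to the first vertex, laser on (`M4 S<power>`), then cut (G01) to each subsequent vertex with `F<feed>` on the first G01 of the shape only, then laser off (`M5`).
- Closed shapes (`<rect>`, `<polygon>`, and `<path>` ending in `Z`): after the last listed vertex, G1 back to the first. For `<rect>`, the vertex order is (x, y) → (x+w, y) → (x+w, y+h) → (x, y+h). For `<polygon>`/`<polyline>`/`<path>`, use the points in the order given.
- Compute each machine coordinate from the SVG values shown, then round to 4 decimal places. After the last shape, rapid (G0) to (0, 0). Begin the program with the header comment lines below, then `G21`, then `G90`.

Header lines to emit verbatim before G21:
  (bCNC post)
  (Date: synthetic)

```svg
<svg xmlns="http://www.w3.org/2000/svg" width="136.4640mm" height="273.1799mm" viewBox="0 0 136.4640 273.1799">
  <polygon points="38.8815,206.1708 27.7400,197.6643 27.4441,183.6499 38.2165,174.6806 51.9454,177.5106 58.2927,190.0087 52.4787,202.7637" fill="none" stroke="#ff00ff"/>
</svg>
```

(bCNC post)
(Date: synthetic)
G21
G90
G0 X38.8815 Y67.0091
M4 S901
G01 X27.7400 Y75.5156 F1035
G01 X27.4441 Y89.5300
G01 X38.2165 Y98.4993
G01 X51.9454 Y95.6693
G01 X58.2927 Y83.1712
G01 X52.4787 Y70.4162
G01 X38.8815 Y67.0091
M5
G0 X0.0000 Y0.0000

Since the viewBox matches the mm dimensions, user units are millimetres directly. The only transform is the Y-flip y_m = 273.1799 − y_svg.

Shape 1 is a regular polygon drawn with `<polygon>`. Its stroke #ff00ff means cut at S901, F1035. After flipping Y the toolpath is (38.8815,67.0091) → (27.7400,75.5156) → (27.4441,89.5300) → (38.2165,98.4993) → (51.9454,95.6693) → (58.2927,83.1712) → (52.4787,70.4162) → (38.8815,67.0091), returning to the start.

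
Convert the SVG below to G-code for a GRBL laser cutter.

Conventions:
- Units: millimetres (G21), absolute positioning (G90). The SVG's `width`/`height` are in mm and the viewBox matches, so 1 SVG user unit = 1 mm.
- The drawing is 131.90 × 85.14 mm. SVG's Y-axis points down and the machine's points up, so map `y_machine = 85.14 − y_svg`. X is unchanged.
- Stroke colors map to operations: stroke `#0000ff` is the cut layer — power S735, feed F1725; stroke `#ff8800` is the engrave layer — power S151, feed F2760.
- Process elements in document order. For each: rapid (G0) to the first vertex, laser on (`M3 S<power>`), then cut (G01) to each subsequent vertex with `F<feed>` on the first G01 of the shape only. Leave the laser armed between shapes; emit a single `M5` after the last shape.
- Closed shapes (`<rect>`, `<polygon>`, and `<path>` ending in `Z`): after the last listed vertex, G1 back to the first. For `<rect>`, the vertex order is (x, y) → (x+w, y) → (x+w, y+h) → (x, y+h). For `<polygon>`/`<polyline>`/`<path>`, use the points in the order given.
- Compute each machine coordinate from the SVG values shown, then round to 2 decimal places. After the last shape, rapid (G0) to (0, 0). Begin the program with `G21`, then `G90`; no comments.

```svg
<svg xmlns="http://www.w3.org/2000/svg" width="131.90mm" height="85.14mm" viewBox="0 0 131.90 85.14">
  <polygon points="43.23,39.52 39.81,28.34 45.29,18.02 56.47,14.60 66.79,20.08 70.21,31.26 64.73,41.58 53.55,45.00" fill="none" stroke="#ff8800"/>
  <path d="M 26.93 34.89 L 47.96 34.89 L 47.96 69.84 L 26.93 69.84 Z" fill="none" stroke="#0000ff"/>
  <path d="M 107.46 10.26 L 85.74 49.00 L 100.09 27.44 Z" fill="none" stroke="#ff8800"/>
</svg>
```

Since the viewBox matches the mm dimensions, user units are millimetres directly. The only transform is the Y-flip y_m = 85.14 − y_svg.

Shape 1 is a regular polygon drawn with `<polygon>`. Its stroke #ff8800 means engrave at S151, F2760. After flipping Y the toolpath is (43.23,45.62) → (39.81,56.80) → (45.29,67.12) → (56.47,70.54) → (66.79,65.06) → (70.21,53.88) → (64.73,43.56) → (53.55,40.14) → (43.23,45.62), returning to the start.

Shape 2 is a rectangle drawn with `<path>`. Its stroke #0000ff means cut at S735, F1725. After flipping Y the toolpath is (26.93,50.25) → (47.96,50.25) → (47.96,15.30) → (26.93,15.30) → (26.93,50.25), returning to the start.

Shape 3 is a closed polygon drawn with `<path>`. Its stroke #ff8800 means engrave at S151, F2760. After flipping Y the toolpath is (107.46,74.88) → (85.74,36.14) → (100.09,57.70) → (107.46,74.88), returning to the start.

G21
G90
G0 X43.23 Y45.62
M3 S151
G01 X39.81 Y56.80 F2760
G01 X45.29 Y67.12
G01 X56.47 Y70.54
G01 X66.79 Y65.06
G01 X70.21 Y53.88
G01 X64.73 Y43.56
G01 X53.55 Y40.14
G01 X43.23 Y45.62
G0 X26.93 Y50.25
M3 S735
G01 X47.96 Y50.25 F1725
G01 X47.96 Y15.30
G01 X26.93 Y15.30
G01 X26.93 Y50.25
G0 X107.46 Y74.88
M3 S151
G01 X85.74 Y36.14 F2760
G01 X100.09 Y57.70
G01 X107.46 Y74.88
M5
G0 X0.00 Y0.00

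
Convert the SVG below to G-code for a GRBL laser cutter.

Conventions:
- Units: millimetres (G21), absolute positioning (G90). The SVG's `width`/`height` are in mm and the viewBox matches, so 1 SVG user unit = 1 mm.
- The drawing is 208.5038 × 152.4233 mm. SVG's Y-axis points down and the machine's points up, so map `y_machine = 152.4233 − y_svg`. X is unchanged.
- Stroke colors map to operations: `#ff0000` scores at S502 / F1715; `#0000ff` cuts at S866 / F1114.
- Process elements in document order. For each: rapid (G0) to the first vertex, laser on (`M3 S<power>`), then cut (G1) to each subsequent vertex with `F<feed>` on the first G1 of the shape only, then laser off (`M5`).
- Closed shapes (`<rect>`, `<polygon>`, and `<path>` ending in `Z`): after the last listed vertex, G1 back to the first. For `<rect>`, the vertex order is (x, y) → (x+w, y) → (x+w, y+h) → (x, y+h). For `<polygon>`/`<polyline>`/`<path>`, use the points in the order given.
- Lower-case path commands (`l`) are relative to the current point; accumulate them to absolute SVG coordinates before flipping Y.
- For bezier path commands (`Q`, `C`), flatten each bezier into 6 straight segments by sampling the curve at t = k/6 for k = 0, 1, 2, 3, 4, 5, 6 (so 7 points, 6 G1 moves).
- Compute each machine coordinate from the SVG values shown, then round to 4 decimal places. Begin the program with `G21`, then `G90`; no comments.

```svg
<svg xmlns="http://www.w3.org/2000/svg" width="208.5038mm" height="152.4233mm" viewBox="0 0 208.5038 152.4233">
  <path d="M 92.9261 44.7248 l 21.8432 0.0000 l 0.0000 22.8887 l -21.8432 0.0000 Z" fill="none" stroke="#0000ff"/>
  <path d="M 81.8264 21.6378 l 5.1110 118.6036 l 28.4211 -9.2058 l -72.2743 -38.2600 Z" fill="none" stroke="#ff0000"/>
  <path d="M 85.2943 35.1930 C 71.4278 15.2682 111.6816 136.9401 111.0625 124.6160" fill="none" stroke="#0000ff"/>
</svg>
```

Since the viewBox matches the mm dimensions, user units are millimetres directly. The only transform is the Y-flip y_m = 152.4233 − y_svg.

Shape 1 is a rectangle drawn with `<path>`. Its stroke #0000ff means cut at S866, F1114. After flipping Y the toolpath is (92.9261,107.6985) → (114.7693,107.6985) → (114.7693,84.8098) → (92.9261,84.8098) → (92.9261,107.6985), returning to the start.

Shape 2 is a closed polygon drawn with `<path>`. Its stroke #ff0000 means score at S502, F1715. After flipping Y the toolpath is (81.8264,130.7855) → (86.9374,12.1819) → (115.3585,21.3877) → (43.0842,59.6477) → (81.8264,130.7855), returning to the start.

Shape 3 is a cubic bezier drawn with `<path>`. Its stroke #0000ff means cut at S866, F1114. After flipping Y the toolpath is (85.2943,117.2303) → (82.4313,116.6689) → (85.9496,100.1633) → (93.2106,75.3691) → (101.5756,49.9414) → (108.4058,31.5357) → (111.0625,27.8073).

G21
G90
G0 X92.9261 Y107.6985
M3 S866
G1 X114.7693 Y107.6985 F1114
G1 X114.7693 Y84.8098
G1 X92.9261 Y84.8098
G1 X92.9261 Y107.6985
M5
G0 X81.8264 Y130.7855
M3 S502
G1 X86.9374 Y12.1819 F1715
G1 X115.3585 Y21.3877
G1 X43.0842 Y59.6477
G1 X81.8264 Y130.7855
M5
G0 X85.2943 Y117.2303
M3 S866
G1 X82.4313 Y116.6689 F1114
G1 X85.9496 Y100.1633
G1 X93.2106 Y75.3691
G1 X101.5756 Y49.9414
G1 X108.4058 Y31.5357
G1 X111.0625 Y27.8073
M5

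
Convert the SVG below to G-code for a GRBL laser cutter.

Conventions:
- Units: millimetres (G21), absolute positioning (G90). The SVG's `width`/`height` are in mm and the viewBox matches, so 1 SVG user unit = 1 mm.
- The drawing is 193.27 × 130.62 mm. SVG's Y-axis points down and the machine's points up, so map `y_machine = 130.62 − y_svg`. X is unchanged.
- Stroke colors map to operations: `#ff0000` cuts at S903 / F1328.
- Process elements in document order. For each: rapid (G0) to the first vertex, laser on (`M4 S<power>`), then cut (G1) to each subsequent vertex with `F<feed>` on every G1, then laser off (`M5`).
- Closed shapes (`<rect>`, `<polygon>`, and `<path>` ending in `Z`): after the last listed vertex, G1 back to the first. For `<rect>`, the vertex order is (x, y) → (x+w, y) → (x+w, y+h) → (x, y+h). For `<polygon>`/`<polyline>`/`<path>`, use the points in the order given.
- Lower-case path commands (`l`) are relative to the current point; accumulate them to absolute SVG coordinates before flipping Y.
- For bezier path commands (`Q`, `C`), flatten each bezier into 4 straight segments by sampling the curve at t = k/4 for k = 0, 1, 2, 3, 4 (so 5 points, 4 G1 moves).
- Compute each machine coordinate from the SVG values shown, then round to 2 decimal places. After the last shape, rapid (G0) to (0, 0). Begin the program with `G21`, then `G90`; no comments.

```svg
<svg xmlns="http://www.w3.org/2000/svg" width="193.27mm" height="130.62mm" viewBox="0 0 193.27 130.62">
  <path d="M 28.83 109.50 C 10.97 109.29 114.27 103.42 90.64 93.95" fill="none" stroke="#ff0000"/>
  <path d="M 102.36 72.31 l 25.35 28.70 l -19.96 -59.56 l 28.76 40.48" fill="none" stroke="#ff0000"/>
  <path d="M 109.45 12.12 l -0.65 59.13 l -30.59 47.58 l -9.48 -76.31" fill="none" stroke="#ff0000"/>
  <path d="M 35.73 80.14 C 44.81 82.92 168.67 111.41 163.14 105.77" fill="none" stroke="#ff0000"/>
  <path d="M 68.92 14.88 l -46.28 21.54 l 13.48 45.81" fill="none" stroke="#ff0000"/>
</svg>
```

viewBox `0 0 193.27 130.62` with mm width/height → 1 unit = 1 mm. Flip: y_m = 130.62 − y_svg.

**Shape 1** — `<path>` cubic bezier, stroke `#ff0000` → cut (S903, F1328). Control points (SVG): P0=(28.83,109.50), P1=(10.97,109.29), P2=(114.27,103.42), P3=(90.64,93.95); sampled at t=k/4. Machine vertices: (28.83,21.12) → (34.28,22.31) → (61.90,25.42) → (88.44,30.27) → (90.64,36.67). Open path.

**Shape 2** — `<path>` open polyline, stroke `#ff0000` → cut (S903, F1328). Machine vertices: (102.36,58.31) → (127.71,29.61) → (107.75,89.17) → (136.51,48.69). Open path.

**Shape 3** — `<path>` open polyline, stroke `#ff0000` → cut (S903, F1328). Machine vertices: (109.45,118.50) → (108.80,59.37) → (78.21,11.79) → (68.73,88.10). Open path.

**Shape 4** — `<path>` cubic bezier, stroke `#ff0000` → cut (S903, F1328). Control points (SVG): P0=(35.73,80.14), P1=(44.81,82.92), P2=(168.67,111.41), P3=(163.14,105.77); sampled at t=k/4. Machine vertices: (35.73,50.48) → (60.25,44.51) → (104.91,34.51) → (146.84,26.08) → (163.14,24.85). Open path.

**Shape 5** — `<path>` open polyline, stroke `#ff0000` → cut (S903, F1328). Machine vertices: (68.92,115.74) → (22.64,94.20) → (36.12,48.39). Open path.

G21
G90
G0 X28.83 Y21.12
M4 S903
G1 X34.28 Y22.31 F1328
G1 X61.90 Y25.42 F1328
G1 X88.44 Y30.27 F1328
G1 X90.64 Y36.67 F1328
M5
G0 X102.36 Y58.31
M4 S903
G1 X127.71 Y29.61 F1328
G1 X107.75 Y89.17 F1328
G1 X136.51 Y48.69 F1328
M5
G0 X109.45 Y118.50
M4 S903
G1 X108.80 Y59.37 F1328
G1 X78.21 Y11.79 F1328
G1 X68.73 Y88.10 F1328
M5
G0 X35.73 Y50.48
M4 S903
G1 X60.25 Y44.51 F1328
G1 X104.91 Y34.51 F1328
G1 X146.84 Y26.08 F1328
G1 X163.14 Y24.85 F1328
M5
G0 X68.92 Y115.74
M4 S903
G1 X22.64 Y94.20 F1328
G1 X36.12 Y48.39 F1328
M5
G0 X0.00 Y0.00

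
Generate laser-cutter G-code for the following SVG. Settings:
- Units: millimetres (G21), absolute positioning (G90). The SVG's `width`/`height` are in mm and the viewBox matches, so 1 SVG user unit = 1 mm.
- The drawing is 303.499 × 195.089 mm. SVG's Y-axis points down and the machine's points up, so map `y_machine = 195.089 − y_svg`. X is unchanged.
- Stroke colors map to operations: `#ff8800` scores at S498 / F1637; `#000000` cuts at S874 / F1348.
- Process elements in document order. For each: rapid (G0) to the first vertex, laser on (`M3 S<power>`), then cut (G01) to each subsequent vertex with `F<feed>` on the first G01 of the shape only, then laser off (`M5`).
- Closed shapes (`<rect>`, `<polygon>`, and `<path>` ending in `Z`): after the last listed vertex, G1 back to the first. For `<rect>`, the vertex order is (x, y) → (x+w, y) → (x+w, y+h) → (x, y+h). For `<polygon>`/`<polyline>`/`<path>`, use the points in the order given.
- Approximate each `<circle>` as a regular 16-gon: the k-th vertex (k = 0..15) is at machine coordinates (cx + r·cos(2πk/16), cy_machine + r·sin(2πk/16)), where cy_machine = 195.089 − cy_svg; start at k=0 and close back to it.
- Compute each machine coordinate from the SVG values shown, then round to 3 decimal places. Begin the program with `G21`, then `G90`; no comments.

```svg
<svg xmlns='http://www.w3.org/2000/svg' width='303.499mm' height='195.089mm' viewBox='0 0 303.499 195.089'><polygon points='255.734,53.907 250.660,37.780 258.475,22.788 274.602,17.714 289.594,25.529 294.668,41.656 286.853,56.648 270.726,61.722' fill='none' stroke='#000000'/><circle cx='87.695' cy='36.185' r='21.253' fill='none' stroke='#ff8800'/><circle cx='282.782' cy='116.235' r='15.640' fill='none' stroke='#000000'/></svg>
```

G21
G90
G0 X255.734 Y141.182
M3 S874
G01 X250.660 Y157.309 F1348
G01 X258.475 Y172.301
G01 X274.602 Y177.375
G01 X289.594 Y169.560
G01 X294.668 Y153.433
G01 X286.853 Y138.441
G01 X270.726 Y133.367
G01 X255.734 Y141.182
M5
G0 X108.948 Y158.904
M3 S498
G01 X107.330 Y167.037 F1637
G01 X102.723 Y173.932
G01 X95.828 Y178.539
G01 X87.695 Y180.157
G01 X79.562 Y178.539
G01 X72.667 Y173.932
G01 X68.060 Y167.037
G01 X66.442 Y158.904
G01 X68.060 Y150.771
G01 X72.667 Y143.876
G01 X79.562 Y139.269
G01 X87.695 Y137.651
G01 X95.828 Y139.269
G01 X102.723 Y143.876
G01 X107.330 Y150.771
G01 X108.948 Y158.904
M5
G0 X298.422 Y78.854
M3 S874
G01 X297.231 Y84.839 F1348
G01 X293.841 Y89.913
G01 X288.767 Y93.303
G01 X282.782 Y94.494
G01 X276.797 Y93.303
G01 X271.723 Y89.913
G01 X268.333 Y84.839
G01 X267.142 Y78.854
G01 X268.333 Y72.869
G01 X271.723 Y67.795
G01 X276.797 Y64.405
G01 X282.782 Y63.214
G01 X288.767 Y64.405
G01 X293.841 Y67.795
G01 X297.231 Y72.869
G01 X298.422 Y78.854
M5

viewBox `0 0 303.499 195.089` with mm width/height → 1 unit = 1 mm. Flip: y_m = 195.089 − y_svg.

**Shape 1** — `<polygon>` regular polygon, stroke `#000000` → cut (S874, F1348). Machine vertices: (255.734,141.182) → (250.660,157.309) → (258.475,172.301) → (274.602,177.375) → (289.594,169.560) → (294.668,153.433) → (286.853,138.441) → (270.726,133.367) → (255.734,141.182). Closed: final G1 returns to the first vertex.

**Shape 2** — `<circle>` circle, stroke `#ff8800` → score (S498, F1637). Machine vertices: (108.948,158.904) → (107.330,167.037) → (102.723,173.932) → (95.828,178.539) → (87.695,180.157) → (79.562,178.539) → (72.667,173.932) → (68.060,167.037) → (66.442,158.904) → (68.060,150.771) → (72.667,143.876) → (79.562,139.269) → (87.695,137.651) → (95.828,139.269) → (102.723,143.876) → (107.330,150.771) → (108.948,158.904). Closed: final G1 returns to the first vertex.

**Shape 3** — `<circle>` circle, stroke `#000000` → cut (S874, F1348). Machine vertices: (298.422,78.854) → (297.231,84.839) → (293.841,89.913) → (288.767,93.303) → (282.782,94.494) → (276.797,93.303) → (271.723,89.913) → (268.333,84.839) → (267.142,78.854) → (268.333,72.869) → (271.723,67.795) → (276.797,64.405) → (282.782,63.214) → (288.767,64.405) → (293.841,67.795) → (297.231,72.869) → (298.422,78.854). Closed: final G1 returns to the first vertex.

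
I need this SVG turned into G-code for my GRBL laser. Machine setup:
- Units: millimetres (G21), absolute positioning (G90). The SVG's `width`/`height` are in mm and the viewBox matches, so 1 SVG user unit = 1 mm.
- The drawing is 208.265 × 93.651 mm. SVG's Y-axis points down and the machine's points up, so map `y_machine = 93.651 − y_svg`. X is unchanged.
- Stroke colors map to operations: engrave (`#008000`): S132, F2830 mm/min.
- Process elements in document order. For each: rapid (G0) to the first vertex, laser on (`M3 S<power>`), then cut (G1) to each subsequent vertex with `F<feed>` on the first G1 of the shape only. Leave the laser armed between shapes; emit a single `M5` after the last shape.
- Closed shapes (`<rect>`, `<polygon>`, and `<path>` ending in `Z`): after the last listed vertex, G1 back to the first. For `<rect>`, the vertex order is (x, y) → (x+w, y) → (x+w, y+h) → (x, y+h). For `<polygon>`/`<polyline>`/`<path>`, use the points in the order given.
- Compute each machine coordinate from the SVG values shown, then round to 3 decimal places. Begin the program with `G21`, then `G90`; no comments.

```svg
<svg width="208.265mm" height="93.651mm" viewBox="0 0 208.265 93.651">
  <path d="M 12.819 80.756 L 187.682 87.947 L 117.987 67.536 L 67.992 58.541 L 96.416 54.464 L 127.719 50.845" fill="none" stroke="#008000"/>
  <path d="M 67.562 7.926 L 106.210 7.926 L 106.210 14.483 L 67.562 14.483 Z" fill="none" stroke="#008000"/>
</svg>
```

G21
G90
G0 X12.819 Y12.895
M3 S132
G1 X187.682 Y5.704 F2830
G1 X117.987 Y26.115
G1 X67.992 Y35.110
G1 X96.416 Y39.187
G1 X127.719 Y42.806
G0 X67.562 Y85.725
M3 S132
G1 X106.210 Y85.725 F2830
G1 X106.210 Y79.168
G1 X67.562 Y79.168
G1 X67.562 Y85.725
M5

viewBox `0 0 208.265 93.651` with mm width/height → 1 unit = 1 mm. Flip: y_m = 93.651 − y_svg.

**Shape 1** — `<path>` open polyline, stroke `#008000` → engrave (S132, F2830). Machine vertices: (12.819,12.895) → (187.682,5.704) → (117.987,26.115) → (67.992,35.110) → (96.416,39.187) → (127.719,42.806). Open path.

**Shape 2** — `<path>` rectangle, stroke `#008000` → engrave (S132, F2830). Machine vertices: (67.562,85.725) → (106.210,85.725) → (106.210,79.168) → (67.562,79.168) → (67.562,85.725). Closed: final G1 returns to the first vertex.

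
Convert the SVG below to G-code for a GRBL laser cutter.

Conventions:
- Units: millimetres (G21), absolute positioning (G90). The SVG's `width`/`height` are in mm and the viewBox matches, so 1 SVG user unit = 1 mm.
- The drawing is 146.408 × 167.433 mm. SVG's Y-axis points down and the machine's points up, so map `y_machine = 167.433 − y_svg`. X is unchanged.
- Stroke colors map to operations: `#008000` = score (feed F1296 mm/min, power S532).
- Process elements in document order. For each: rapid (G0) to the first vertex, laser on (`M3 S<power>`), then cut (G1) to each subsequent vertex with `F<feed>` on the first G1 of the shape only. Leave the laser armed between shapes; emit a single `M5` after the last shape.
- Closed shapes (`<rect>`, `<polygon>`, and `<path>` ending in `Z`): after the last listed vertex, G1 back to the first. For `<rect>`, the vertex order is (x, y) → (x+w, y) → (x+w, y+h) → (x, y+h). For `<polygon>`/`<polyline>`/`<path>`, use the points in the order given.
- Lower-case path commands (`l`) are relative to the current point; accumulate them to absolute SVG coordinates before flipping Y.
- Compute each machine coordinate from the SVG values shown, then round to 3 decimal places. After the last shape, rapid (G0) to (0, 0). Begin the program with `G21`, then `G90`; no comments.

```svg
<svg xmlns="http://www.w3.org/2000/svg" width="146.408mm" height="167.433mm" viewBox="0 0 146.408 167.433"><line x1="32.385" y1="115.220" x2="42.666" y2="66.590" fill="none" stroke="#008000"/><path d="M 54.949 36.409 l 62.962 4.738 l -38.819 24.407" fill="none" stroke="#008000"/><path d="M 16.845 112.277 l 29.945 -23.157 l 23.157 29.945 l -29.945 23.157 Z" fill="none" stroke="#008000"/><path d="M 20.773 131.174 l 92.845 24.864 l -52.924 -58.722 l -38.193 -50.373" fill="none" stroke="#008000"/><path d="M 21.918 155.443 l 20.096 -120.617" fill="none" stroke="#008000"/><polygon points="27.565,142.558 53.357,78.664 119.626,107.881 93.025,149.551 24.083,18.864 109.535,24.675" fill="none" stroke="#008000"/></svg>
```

1 u = 1 mm; y_m = 167.433 − y.

[1] `<line>` line segment, #008000→score S532 F1296: (32.385,52.213) → (42.666,100.843)

[2] `<path>` open polyline, #008000→score S532 F1296: (54.949,131.024) → (117.911,126.286) → (79.092,101.879)

[3] `<path>` regular polygon, #008000→score S532 F1296: (16.845,55.156) → (46.790,78.313) → (69.947,48.368) → (40.002,25.211) → (16.845,55.156) (closed)

[4] `<path>` open polyline, #008000→score S532 F1296: (20.773,36.259) → (113.618,11.395) → (60.694,70.117) → (22.501,120.490)

[5] `<path>` line segment, #008000→score S532 F1296: (21.918,11.990) → (42.014,132.607)

[6] `<polygon>` closed polygon, #008000→score S532 F1296: (27.565,24.875) → (53.357,88.769) → (119.626,59.552) → (93.025,17.882) → (24.083,148.569) → (109.535,142.758) → (27.565,24.875) (closed)

G21
G90
G0 X32.385 Y52.213
M3 S532
G1 X42.666 Y100.843 F1296
G0 X54.949 Y131.024
M3 S532
G1 X117.911 Y126.286 F1296
G1 X79.092 Y101.879
G0 X16.845 Y55.156
M3 S532
G1 X46.790 Y78.313 F1296
G1 X69.947 Y48.368
G1 X40.002 Y25.211
G1 X16.845 Y55.156
G0 X20.773 Y36.259
M3 S532
G1 X113.618 Y11.395 F1296
G1 X60.694 Y70.117
G1 X22.501 Y120.490
G0 X21.918 Y11.990
M3 S532
G1 X42.014 Y132.607 F1296
G0 X27.565 Y24.875
M3 S532
G1 X53.357 Y88.769 F1296
G1 X119.626 Y59.552
G1 X93.025 Y17.882
G1 X24.083 Y148.569
G1 X109.535 Y142.758
G1 X27.565 Y24.875
M5
G0 X0.000 Y0.000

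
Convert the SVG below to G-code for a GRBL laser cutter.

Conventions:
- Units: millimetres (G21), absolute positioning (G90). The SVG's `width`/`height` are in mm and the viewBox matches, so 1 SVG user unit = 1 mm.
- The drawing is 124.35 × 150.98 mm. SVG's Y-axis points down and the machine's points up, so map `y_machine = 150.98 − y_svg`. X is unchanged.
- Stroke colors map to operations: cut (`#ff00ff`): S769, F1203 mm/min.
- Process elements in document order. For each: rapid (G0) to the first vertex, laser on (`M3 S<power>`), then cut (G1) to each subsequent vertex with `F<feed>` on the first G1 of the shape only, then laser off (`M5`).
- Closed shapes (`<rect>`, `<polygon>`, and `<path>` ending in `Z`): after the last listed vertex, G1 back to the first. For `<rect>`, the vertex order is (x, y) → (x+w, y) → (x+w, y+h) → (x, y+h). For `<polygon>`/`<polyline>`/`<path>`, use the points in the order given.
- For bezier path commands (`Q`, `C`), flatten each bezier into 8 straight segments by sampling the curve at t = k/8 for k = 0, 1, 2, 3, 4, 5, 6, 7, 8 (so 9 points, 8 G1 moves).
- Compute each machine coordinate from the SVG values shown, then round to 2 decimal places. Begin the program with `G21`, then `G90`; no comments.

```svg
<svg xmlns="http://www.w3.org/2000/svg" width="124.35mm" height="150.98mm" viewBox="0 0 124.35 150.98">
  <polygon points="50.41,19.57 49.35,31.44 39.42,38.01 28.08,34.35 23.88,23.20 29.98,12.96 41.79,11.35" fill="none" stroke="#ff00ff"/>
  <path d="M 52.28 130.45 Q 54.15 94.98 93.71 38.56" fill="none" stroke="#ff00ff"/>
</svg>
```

Since the viewBox matches the mm dimensions, user units are millimetres directly. The only transform is the Y-flip y_m = 150.98 − y_svg.

Shape 1 is a regular polygon drawn with `<polygon>`. Its stroke #ff00ff means cut at S769, F1203. After flipping Y the toolpath is (50.41,131.41) → (49.35,119.54) → (39.42,112.97) → (28.08,116.63) → (23.88,127.78) → (29.98,138.02) → (41.79,139.63) → (50.41,131.41), returning to the start.

Shape 2 is a quadratic bezier drawn with `<path>`. Its stroke #ff00ff means cut at S769, F1203. After flipping Y the toolpath is (52.28,20.53) → (53.34,29.72) → (55.57,39.57) → (58.98,50.08) → (63.57,61.24) → (69.34,73.05) → (76.29,85.52) → (84.41,98.64) → (93.71,112.42).

G21
G90
G0 X50.41 Y131.41
M3 S769
G1 X49.35 Y119.54 F1203
G1 X39.42 Y112.97
G1 X28.08 Y116.63
G1 X23.88 Y127.78
G1 X29.98 Y138.02
G1 X41.79 Y139.63
G1 X50.41 Y131.41
M5
G0 X52.28 Y20.53
M3 S769
G1 X53.34 Y29.72 F1203
G1 X55.57 Y39.57
G1 X58.98 Y50.08
G1 X63.57 Y61.24
G1 X69.34 Y73.05
G1 X76.29 Y85.52
G1 X84.41 Y98.64
G1 X93.71 Y112.42
M5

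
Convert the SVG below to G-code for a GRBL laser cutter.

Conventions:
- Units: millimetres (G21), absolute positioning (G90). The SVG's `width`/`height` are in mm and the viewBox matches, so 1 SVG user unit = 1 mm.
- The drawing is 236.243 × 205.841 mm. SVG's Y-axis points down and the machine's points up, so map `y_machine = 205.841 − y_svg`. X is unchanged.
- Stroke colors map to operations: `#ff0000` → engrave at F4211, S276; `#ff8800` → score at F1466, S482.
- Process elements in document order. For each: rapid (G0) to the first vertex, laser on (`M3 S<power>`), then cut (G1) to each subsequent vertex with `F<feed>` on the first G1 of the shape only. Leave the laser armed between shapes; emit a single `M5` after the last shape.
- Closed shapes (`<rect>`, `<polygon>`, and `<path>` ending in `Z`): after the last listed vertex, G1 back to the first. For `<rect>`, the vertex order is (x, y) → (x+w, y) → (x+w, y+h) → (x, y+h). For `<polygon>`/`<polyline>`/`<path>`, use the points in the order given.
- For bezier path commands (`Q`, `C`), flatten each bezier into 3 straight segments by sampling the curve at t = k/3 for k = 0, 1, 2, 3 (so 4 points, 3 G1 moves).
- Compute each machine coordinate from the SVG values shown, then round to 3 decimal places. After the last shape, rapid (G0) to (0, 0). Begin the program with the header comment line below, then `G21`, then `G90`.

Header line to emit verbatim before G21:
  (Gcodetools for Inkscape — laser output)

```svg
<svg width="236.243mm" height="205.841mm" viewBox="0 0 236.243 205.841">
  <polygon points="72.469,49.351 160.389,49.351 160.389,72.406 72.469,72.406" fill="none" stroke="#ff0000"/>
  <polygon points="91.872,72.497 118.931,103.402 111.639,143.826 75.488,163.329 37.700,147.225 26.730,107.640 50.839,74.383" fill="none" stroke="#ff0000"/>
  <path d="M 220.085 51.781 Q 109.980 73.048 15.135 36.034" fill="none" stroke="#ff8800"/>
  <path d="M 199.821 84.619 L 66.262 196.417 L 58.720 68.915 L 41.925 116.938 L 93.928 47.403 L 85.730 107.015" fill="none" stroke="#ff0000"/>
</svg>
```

viewBox `0 0 236.243 205.841` with mm width/height → 1 unit = 1 mm. Flip: y_m = 205.841 − y_svg.

**Shape 1** — `<polygon>` rectangle, stroke `#ff0000` → engrave (S276, F4211). Machine vertices: (72.469,156.490) → (160.389,156.490) → (160.389,133.435) → (72.469,133.435) → (72.469,156.490). Closed: final G1 returns to the first vertex.

**Shape 2** — `<polygon>` regular polygon, stroke `#ff0000` → engrave (S276, F4211). Machine vertices: (91.872,133.344) → (118.931,102.439) → (111.639,62.015) → (75.488,42.512) → (37.700,58.616) → (26.730,98.201) → (50.839,131.458) → (91.872,133.344). Closed: final G1 returns to the first vertex.

**Shape 3** — `<path>` quadratic bezier, stroke `#ff8800` → score (S482, F1466). Control points (SVG): P0=(220.085,51.781), P1=(109.980,73.048), P2=(15.135,36.034); sampled at t=k/3. Machine vertices: (220.085,154.060) → (148.377,146.358) → (80.061,151.607) → (15.135,169.807). Open path.

**Shape 4** — `<path>` open polyline, stroke `#ff0000` → engrave (S276, F4211). Machine vertices: (199.821,121.222) → (66.262,9.424) → (58.720,136.926) → (41.925,88.903) → (93.928,158.438) → (85.730,98.826). Open path.

(Gcodetools for Inkscape — laser output)
G21
G90
G0 X72.469 Y156.490
M3 S276
G1 X160.389 Y156.490 F4211
G1 X160.389 Y133.435
G1 X72.469 Y133.435
G1 X72.469 Y156.490
G0 X91.872 Y133.344
M3 S276
G1 X118.931 Y102.439 F4211
G1 X111.639 Y62.015
G1 X75.488 Y42.512
G1 X37.700 Y58.616
G1 X26.730 Y98.201
G1 X50.839 Y131.458
G1 X91.872 Y133.344
G0 X220.085 Y154.060
M3 S482
G1 X148.377 Y146.358 F1466
G1 X80.061 Y151.607
G1 X15.135 Y169.807
G0 X199.821 Y121.222
M3 S276
G1 X66.262 Y9.424 F4211
G1 X58.720 Y136.926
G1 X41.925 Y88.903
G1 X93.928 Y158.438
G1 X85.730 Y98.826
M5
G0 X0.000 Y0.000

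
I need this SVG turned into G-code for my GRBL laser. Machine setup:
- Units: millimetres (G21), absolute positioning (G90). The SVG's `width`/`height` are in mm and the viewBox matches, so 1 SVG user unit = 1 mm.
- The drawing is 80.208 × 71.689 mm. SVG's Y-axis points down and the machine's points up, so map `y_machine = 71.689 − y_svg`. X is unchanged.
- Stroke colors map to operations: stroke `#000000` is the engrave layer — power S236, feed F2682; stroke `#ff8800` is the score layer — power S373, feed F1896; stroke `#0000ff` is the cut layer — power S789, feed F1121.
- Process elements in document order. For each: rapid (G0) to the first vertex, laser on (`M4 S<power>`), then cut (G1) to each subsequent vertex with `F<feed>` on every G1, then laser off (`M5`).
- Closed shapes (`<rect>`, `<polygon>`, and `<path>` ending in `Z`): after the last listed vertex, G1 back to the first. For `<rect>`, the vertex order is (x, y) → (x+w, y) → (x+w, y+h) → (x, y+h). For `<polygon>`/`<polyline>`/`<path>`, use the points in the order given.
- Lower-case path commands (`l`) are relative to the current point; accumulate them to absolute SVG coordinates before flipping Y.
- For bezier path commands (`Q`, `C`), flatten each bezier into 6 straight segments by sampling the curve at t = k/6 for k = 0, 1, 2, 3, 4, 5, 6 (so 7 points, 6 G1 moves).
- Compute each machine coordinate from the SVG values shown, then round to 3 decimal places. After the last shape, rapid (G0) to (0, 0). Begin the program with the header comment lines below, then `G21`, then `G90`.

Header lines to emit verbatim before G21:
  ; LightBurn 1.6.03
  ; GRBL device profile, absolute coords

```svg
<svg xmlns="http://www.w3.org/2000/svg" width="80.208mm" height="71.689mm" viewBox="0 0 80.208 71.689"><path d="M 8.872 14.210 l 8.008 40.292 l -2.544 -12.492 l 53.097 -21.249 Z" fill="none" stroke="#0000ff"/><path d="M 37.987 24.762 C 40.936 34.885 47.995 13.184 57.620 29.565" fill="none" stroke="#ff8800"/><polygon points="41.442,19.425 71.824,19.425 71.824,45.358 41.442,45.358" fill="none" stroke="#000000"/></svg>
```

viewBox `0 0 80.208 71.689` with mm width/height → 1 unit = 1 mm. Flip: y_m = 71.689 − y_svg.

**Shape 1** — `<path>` closed polygon, stroke `#0000ff` → cut (S789, F1121). Machine vertices: (8.872,57.479) → (16.880,17.187) → (14.336,29.679) → (67.433,50.928) → (8.872,57.479). Closed: final G1 returns to the first vertex.

**Shape 2** — `<path>` cubic bezier, stroke `#ff8800` → score (S373, F1896). Control points (SVG): P0=(37.987,24.762), P1=(40.936,34.885), P2=(47.995,13.184), P3=(57.620,29.565); sampled at t=k/6. Machine vertices: (37.987,46.927) → (39.797,44.194) → (42.249,44.823) → (45.300,46.872) → (48.908,48.400) → (53.028,47.465) → (57.620,42.124). Open path.

**Shape 3** — `<polygon>` rectangle, stroke `#000000` → engrave (S236, F2682). Machine vertices: (41.442,52.264) → (71.824,52.264) → (71.824,26.331) → (41.442,26.331) → (41.442,52.264). Closed: final G1 returns to the first vertex.

; LightBurn 1.6.03
; GRBL device profile, absolute coords
G21
G90
G0 X8.872 Y57.479
M4 S789
G1 X16.880 Y17.187 F1121
G1 X14.336 Y29.679 F1121
G1 X67.433 Y50.928 F1121
G1 X8.872 Y57.479 F1121
M5
G0 X37.987 Y46.927
M4 S373
G1 X39.797 Y44.194 F1896
G1 X42.249 Y44.823 F1896
G1 X45.300 Y46.872 F1896
G1 X48.908 Y48.400 F1896
G1 X53.028 Y47.465 F1896
G1 X57.620 Y42.124 F1896
M5
G0 X41.442 Y52.264
M4 S236
G1 X71.824 Y52.264 F2682
G1 X71.824 Y26.331 F2682
G1 X41.442 Y26.331 F2682
G1 X41.442 Y52.264 F2682
M5
G0 X0.000 Y0.000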